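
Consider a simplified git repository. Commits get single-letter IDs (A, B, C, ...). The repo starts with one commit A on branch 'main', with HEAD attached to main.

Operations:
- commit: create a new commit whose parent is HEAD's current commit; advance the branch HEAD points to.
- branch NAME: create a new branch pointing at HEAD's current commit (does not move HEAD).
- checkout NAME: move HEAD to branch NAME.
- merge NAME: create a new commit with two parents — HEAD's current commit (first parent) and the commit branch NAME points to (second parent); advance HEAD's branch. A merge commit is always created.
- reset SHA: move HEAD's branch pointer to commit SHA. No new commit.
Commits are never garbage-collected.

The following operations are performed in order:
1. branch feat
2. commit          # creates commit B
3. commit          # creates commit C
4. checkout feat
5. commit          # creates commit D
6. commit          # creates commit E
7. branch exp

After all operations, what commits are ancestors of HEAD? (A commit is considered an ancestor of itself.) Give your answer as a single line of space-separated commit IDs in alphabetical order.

After op 1 (branch): HEAD=main@A [feat=A main=A]
After op 2 (commit): HEAD=main@B [feat=A main=B]
After op 3 (commit): HEAD=main@C [feat=A main=C]
After op 4 (checkout): HEAD=feat@A [feat=A main=C]
After op 5 (commit): HEAD=feat@D [feat=D main=C]
After op 6 (commit): HEAD=feat@E [feat=E main=C]
After op 7 (branch): HEAD=feat@E [exp=E feat=E main=C]

Answer: A D E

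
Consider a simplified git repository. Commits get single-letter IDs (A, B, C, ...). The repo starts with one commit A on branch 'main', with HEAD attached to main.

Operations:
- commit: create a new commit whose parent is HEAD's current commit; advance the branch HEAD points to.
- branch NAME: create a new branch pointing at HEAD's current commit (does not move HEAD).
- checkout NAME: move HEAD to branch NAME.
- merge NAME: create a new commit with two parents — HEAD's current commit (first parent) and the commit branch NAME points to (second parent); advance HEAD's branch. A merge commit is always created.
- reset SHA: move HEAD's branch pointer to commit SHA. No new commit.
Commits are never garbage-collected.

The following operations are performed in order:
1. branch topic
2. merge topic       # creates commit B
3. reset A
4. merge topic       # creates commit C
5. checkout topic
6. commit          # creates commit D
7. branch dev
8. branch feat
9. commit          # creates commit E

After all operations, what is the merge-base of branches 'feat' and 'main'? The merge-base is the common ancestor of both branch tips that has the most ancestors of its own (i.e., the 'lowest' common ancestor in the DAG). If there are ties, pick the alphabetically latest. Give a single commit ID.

After op 1 (branch): HEAD=main@A [main=A topic=A]
After op 2 (merge): HEAD=main@B [main=B topic=A]
After op 3 (reset): HEAD=main@A [main=A topic=A]
After op 4 (merge): HEAD=main@C [main=C topic=A]
After op 5 (checkout): HEAD=topic@A [main=C topic=A]
After op 6 (commit): HEAD=topic@D [main=C topic=D]
After op 7 (branch): HEAD=topic@D [dev=D main=C topic=D]
After op 8 (branch): HEAD=topic@D [dev=D feat=D main=C topic=D]
After op 9 (commit): HEAD=topic@E [dev=D feat=D main=C topic=E]
ancestors(feat=D): ['A', 'D']
ancestors(main=C): ['A', 'C']
common: ['A']

Answer: A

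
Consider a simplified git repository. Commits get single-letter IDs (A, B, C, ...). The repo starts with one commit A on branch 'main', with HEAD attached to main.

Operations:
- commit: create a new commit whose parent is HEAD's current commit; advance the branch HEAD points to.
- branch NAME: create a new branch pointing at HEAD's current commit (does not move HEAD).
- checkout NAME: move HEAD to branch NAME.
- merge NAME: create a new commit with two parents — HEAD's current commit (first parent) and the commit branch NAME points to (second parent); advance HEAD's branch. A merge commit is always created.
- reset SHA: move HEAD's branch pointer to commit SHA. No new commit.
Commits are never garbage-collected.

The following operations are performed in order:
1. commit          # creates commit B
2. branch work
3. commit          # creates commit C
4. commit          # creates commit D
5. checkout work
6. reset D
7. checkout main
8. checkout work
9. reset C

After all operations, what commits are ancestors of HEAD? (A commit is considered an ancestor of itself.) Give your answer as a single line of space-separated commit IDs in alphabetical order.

After op 1 (commit): HEAD=main@B [main=B]
After op 2 (branch): HEAD=main@B [main=B work=B]
After op 3 (commit): HEAD=main@C [main=C work=B]
After op 4 (commit): HEAD=main@D [main=D work=B]
After op 5 (checkout): HEAD=work@B [main=D work=B]
After op 6 (reset): HEAD=work@D [main=D work=D]
After op 7 (checkout): HEAD=main@D [main=D work=D]
After op 8 (checkout): HEAD=work@D [main=D work=D]
After op 9 (reset): HEAD=work@C [main=D work=C]

Answer: A B C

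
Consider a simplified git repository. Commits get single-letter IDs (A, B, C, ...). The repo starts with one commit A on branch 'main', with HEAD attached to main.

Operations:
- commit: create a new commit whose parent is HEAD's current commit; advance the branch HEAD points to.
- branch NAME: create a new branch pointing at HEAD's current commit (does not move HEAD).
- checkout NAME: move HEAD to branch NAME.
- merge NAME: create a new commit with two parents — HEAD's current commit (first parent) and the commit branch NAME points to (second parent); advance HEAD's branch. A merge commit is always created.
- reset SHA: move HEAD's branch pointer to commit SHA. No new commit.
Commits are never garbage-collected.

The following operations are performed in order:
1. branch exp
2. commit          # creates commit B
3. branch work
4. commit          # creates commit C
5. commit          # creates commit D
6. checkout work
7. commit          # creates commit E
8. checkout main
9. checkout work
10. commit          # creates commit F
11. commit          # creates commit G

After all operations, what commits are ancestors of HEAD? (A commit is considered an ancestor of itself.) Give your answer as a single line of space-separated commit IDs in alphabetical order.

After op 1 (branch): HEAD=main@A [exp=A main=A]
After op 2 (commit): HEAD=main@B [exp=A main=B]
After op 3 (branch): HEAD=main@B [exp=A main=B work=B]
After op 4 (commit): HEAD=main@C [exp=A main=C work=B]
After op 5 (commit): HEAD=main@D [exp=A main=D work=B]
After op 6 (checkout): HEAD=work@B [exp=A main=D work=B]
After op 7 (commit): HEAD=work@E [exp=A main=D work=E]
After op 8 (checkout): HEAD=main@D [exp=A main=D work=E]
After op 9 (checkout): HEAD=work@E [exp=A main=D work=E]
After op 10 (commit): HEAD=work@F [exp=A main=D work=F]
After op 11 (commit): HEAD=work@G [exp=A main=D work=G]

Answer: A B E F G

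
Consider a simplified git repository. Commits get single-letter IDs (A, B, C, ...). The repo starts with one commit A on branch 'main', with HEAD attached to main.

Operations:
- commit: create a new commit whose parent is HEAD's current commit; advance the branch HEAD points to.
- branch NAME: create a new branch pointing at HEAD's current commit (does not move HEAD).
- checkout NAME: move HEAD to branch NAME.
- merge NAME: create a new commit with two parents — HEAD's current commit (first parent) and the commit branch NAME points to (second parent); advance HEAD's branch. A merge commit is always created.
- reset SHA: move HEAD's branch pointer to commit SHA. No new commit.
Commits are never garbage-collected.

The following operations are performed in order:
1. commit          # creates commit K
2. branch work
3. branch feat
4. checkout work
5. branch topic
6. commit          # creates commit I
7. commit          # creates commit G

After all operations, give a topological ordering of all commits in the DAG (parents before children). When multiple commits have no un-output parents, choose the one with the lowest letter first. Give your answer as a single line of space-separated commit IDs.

After op 1 (commit): HEAD=main@K [main=K]
After op 2 (branch): HEAD=main@K [main=K work=K]
After op 3 (branch): HEAD=main@K [feat=K main=K work=K]
After op 4 (checkout): HEAD=work@K [feat=K main=K work=K]
After op 5 (branch): HEAD=work@K [feat=K main=K topic=K work=K]
After op 6 (commit): HEAD=work@I [feat=K main=K topic=K work=I]
After op 7 (commit): HEAD=work@G [feat=K main=K topic=K work=G]
commit A: parents=[]
commit G: parents=['I']
commit I: parents=['K']
commit K: parents=['A']

Answer: A K I G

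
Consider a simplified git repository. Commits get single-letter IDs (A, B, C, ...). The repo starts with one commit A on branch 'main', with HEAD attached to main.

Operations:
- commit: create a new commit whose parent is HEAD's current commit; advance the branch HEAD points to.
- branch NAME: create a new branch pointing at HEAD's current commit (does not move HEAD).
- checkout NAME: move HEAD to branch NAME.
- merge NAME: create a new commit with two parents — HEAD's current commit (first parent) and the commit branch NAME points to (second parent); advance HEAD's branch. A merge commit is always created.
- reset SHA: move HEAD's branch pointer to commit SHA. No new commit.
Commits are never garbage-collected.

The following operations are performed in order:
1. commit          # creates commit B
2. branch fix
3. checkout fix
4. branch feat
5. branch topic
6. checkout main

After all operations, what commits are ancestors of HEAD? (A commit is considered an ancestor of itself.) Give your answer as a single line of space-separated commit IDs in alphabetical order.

After op 1 (commit): HEAD=main@B [main=B]
After op 2 (branch): HEAD=main@B [fix=B main=B]
After op 3 (checkout): HEAD=fix@B [fix=B main=B]
After op 4 (branch): HEAD=fix@B [feat=B fix=B main=B]
After op 5 (branch): HEAD=fix@B [feat=B fix=B main=B topic=B]
After op 6 (checkout): HEAD=main@B [feat=B fix=B main=B topic=B]

Answer: A B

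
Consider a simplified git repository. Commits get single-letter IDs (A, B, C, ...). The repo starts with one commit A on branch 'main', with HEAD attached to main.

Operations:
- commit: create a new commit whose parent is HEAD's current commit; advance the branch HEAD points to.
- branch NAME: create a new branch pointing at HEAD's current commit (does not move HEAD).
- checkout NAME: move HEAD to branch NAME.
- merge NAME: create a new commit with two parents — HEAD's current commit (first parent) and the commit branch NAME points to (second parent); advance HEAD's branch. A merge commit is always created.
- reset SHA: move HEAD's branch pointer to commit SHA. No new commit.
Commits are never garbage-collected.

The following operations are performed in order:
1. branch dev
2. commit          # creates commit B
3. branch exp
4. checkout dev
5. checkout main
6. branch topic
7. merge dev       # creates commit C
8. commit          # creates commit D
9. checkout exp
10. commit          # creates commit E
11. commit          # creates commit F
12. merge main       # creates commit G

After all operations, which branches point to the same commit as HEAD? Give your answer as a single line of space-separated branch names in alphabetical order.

After op 1 (branch): HEAD=main@A [dev=A main=A]
After op 2 (commit): HEAD=main@B [dev=A main=B]
After op 3 (branch): HEAD=main@B [dev=A exp=B main=B]
After op 4 (checkout): HEAD=dev@A [dev=A exp=B main=B]
After op 5 (checkout): HEAD=main@B [dev=A exp=B main=B]
After op 6 (branch): HEAD=main@B [dev=A exp=B main=B topic=B]
After op 7 (merge): HEAD=main@C [dev=A exp=B main=C topic=B]
After op 8 (commit): HEAD=main@D [dev=A exp=B main=D topic=B]
After op 9 (checkout): HEAD=exp@B [dev=A exp=B main=D topic=B]
After op 10 (commit): HEAD=exp@E [dev=A exp=E main=D topic=B]
After op 11 (commit): HEAD=exp@F [dev=A exp=F main=D topic=B]
After op 12 (merge): HEAD=exp@G [dev=A exp=G main=D topic=B]

Answer: exp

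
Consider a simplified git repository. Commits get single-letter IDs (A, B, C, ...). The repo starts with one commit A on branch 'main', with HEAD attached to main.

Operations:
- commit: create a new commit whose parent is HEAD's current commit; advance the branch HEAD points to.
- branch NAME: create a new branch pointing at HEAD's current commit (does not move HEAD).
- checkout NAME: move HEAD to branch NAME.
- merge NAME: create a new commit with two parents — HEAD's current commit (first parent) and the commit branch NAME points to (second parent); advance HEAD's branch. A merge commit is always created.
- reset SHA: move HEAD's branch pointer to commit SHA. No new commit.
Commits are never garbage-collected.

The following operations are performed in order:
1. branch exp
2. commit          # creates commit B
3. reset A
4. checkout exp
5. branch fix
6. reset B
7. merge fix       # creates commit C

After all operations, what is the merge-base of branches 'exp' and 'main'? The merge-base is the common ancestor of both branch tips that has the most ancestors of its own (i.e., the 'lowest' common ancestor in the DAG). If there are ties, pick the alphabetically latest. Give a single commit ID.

Answer: A

Derivation:
After op 1 (branch): HEAD=main@A [exp=A main=A]
After op 2 (commit): HEAD=main@B [exp=A main=B]
After op 3 (reset): HEAD=main@A [exp=A main=A]
After op 4 (checkout): HEAD=exp@A [exp=A main=A]
After op 5 (branch): HEAD=exp@A [exp=A fix=A main=A]
After op 6 (reset): HEAD=exp@B [exp=B fix=A main=A]
After op 7 (merge): HEAD=exp@C [exp=C fix=A main=A]
ancestors(exp=C): ['A', 'B', 'C']
ancestors(main=A): ['A']
common: ['A']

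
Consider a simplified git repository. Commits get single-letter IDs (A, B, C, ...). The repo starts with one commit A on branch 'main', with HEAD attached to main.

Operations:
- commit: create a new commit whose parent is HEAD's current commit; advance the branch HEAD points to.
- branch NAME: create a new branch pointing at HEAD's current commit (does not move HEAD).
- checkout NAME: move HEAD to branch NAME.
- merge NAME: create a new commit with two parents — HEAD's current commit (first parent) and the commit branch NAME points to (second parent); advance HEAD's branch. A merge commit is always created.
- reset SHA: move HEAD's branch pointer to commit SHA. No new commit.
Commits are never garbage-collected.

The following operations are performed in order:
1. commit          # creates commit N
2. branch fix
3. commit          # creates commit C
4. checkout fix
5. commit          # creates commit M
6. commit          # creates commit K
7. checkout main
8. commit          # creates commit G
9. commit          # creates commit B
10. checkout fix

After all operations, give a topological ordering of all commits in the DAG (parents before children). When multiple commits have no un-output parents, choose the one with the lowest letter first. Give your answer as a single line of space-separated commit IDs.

Answer: A N C G B M K

Derivation:
After op 1 (commit): HEAD=main@N [main=N]
After op 2 (branch): HEAD=main@N [fix=N main=N]
After op 3 (commit): HEAD=main@C [fix=N main=C]
After op 4 (checkout): HEAD=fix@N [fix=N main=C]
After op 5 (commit): HEAD=fix@M [fix=M main=C]
After op 6 (commit): HEAD=fix@K [fix=K main=C]
After op 7 (checkout): HEAD=main@C [fix=K main=C]
After op 8 (commit): HEAD=main@G [fix=K main=G]
After op 9 (commit): HEAD=main@B [fix=K main=B]
After op 10 (checkout): HEAD=fix@K [fix=K main=B]
commit A: parents=[]
commit B: parents=['G']
commit C: parents=['N']
commit G: parents=['C']
commit K: parents=['M']
commit M: parents=['N']
commit N: parents=['A']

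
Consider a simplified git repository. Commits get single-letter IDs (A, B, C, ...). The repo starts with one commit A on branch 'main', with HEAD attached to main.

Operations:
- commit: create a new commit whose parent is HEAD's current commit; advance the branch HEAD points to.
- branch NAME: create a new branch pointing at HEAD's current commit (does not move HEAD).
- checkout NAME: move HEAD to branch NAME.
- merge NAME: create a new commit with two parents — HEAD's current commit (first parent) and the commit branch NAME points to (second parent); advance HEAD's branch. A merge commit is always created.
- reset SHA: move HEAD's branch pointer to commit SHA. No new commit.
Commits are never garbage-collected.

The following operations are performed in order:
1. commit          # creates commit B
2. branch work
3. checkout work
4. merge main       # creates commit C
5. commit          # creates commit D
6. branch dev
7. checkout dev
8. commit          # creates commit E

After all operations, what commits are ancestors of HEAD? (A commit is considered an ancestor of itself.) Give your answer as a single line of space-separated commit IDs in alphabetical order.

Answer: A B C D E

Derivation:
After op 1 (commit): HEAD=main@B [main=B]
After op 2 (branch): HEAD=main@B [main=B work=B]
After op 3 (checkout): HEAD=work@B [main=B work=B]
After op 4 (merge): HEAD=work@C [main=B work=C]
After op 5 (commit): HEAD=work@D [main=B work=D]
After op 6 (branch): HEAD=work@D [dev=D main=B work=D]
After op 7 (checkout): HEAD=dev@D [dev=D main=B work=D]
After op 8 (commit): HEAD=dev@E [dev=E main=B work=D]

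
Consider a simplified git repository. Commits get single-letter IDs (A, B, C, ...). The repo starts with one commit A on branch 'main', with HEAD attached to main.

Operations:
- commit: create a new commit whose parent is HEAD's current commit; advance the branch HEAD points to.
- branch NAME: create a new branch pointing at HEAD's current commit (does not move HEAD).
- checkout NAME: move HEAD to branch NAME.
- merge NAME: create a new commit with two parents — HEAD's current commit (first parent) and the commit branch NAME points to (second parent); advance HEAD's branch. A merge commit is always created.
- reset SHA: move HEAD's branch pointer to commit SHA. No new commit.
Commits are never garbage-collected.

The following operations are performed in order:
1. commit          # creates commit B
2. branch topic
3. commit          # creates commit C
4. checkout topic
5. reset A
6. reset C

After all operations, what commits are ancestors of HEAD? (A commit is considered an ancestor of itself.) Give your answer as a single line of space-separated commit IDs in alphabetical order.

Answer: A B C

Derivation:
After op 1 (commit): HEAD=main@B [main=B]
After op 2 (branch): HEAD=main@B [main=B topic=B]
After op 3 (commit): HEAD=main@C [main=C topic=B]
After op 4 (checkout): HEAD=topic@B [main=C topic=B]
After op 5 (reset): HEAD=topic@A [main=C topic=A]
After op 6 (reset): HEAD=topic@C [main=C topic=C]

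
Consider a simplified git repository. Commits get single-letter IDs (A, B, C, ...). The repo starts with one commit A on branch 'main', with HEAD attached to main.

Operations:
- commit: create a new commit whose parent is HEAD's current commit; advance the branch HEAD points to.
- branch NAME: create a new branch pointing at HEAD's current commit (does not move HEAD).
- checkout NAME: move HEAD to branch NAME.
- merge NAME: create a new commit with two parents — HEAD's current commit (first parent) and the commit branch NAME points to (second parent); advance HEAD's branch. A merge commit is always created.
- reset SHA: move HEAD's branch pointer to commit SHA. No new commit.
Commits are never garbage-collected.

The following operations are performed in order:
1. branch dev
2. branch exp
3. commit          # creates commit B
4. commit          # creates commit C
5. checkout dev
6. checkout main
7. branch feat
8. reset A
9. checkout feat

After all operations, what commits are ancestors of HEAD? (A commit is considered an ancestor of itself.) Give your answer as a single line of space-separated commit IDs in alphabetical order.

After op 1 (branch): HEAD=main@A [dev=A main=A]
After op 2 (branch): HEAD=main@A [dev=A exp=A main=A]
After op 3 (commit): HEAD=main@B [dev=A exp=A main=B]
After op 4 (commit): HEAD=main@C [dev=A exp=A main=C]
After op 5 (checkout): HEAD=dev@A [dev=A exp=A main=C]
After op 6 (checkout): HEAD=main@C [dev=A exp=A main=C]
After op 7 (branch): HEAD=main@C [dev=A exp=A feat=C main=C]
After op 8 (reset): HEAD=main@A [dev=A exp=A feat=C main=A]
After op 9 (checkout): HEAD=feat@C [dev=A exp=A feat=C main=A]

Answer: A B C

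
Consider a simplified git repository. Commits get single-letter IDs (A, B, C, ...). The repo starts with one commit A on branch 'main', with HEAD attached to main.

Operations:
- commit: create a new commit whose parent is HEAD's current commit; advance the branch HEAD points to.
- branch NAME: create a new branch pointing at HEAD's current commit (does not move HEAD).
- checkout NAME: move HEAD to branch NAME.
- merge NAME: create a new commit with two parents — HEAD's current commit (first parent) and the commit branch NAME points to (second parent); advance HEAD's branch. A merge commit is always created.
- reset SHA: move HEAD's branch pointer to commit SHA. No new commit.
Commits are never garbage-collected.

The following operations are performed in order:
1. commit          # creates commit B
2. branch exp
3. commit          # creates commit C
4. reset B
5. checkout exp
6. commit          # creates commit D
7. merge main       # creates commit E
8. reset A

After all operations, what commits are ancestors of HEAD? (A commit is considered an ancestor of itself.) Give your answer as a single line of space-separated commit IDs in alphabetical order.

Answer: A

Derivation:
After op 1 (commit): HEAD=main@B [main=B]
After op 2 (branch): HEAD=main@B [exp=B main=B]
After op 3 (commit): HEAD=main@C [exp=B main=C]
After op 4 (reset): HEAD=main@B [exp=B main=B]
After op 5 (checkout): HEAD=exp@B [exp=B main=B]
After op 6 (commit): HEAD=exp@D [exp=D main=B]
After op 7 (merge): HEAD=exp@E [exp=E main=B]
After op 8 (reset): HEAD=exp@A [exp=A main=B]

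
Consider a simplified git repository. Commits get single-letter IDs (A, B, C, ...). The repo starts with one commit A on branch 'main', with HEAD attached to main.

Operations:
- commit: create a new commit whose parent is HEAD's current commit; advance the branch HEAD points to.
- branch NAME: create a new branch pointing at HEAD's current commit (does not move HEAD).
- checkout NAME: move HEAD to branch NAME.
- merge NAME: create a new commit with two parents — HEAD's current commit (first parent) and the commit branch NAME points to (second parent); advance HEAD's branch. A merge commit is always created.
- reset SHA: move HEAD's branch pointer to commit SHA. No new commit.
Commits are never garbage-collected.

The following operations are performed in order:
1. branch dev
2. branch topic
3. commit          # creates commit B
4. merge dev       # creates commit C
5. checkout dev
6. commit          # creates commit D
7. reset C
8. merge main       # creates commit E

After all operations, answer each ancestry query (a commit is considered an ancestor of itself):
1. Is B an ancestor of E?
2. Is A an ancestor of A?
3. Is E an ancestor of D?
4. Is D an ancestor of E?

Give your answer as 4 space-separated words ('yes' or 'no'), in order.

After op 1 (branch): HEAD=main@A [dev=A main=A]
After op 2 (branch): HEAD=main@A [dev=A main=A topic=A]
After op 3 (commit): HEAD=main@B [dev=A main=B topic=A]
After op 4 (merge): HEAD=main@C [dev=A main=C topic=A]
After op 5 (checkout): HEAD=dev@A [dev=A main=C topic=A]
After op 6 (commit): HEAD=dev@D [dev=D main=C topic=A]
After op 7 (reset): HEAD=dev@C [dev=C main=C topic=A]
After op 8 (merge): HEAD=dev@E [dev=E main=C topic=A]
ancestors(E) = {A,B,C,E}; B in? yes
ancestors(A) = {A}; A in? yes
ancestors(D) = {A,D}; E in? no
ancestors(E) = {A,B,C,E}; D in? no

Answer: yes yes no no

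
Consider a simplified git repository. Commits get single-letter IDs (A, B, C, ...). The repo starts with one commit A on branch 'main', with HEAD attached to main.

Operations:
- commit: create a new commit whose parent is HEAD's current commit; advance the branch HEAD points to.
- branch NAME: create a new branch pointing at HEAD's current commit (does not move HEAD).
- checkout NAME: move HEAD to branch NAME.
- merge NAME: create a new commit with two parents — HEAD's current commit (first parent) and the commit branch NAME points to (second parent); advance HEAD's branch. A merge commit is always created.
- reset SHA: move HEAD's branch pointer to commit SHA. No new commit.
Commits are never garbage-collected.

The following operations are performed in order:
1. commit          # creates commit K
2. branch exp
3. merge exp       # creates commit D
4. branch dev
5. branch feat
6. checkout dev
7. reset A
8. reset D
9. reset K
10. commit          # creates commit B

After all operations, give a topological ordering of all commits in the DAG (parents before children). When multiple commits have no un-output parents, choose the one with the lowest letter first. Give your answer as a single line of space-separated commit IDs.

After op 1 (commit): HEAD=main@K [main=K]
After op 2 (branch): HEAD=main@K [exp=K main=K]
After op 3 (merge): HEAD=main@D [exp=K main=D]
After op 4 (branch): HEAD=main@D [dev=D exp=K main=D]
After op 5 (branch): HEAD=main@D [dev=D exp=K feat=D main=D]
After op 6 (checkout): HEAD=dev@D [dev=D exp=K feat=D main=D]
After op 7 (reset): HEAD=dev@A [dev=A exp=K feat=D main=D]
After op 8 (reset): HEAD=dev@D [dev=D exp=K feat=D main=D]
After op 9 (reset): HEAD=dev@K [dev=K exp=K feat=D main=D]
After op 10 (commit): HEAD=dev@B [dev=B exp=K feat=D main=D]
commit A: parents=[]
commit B: parents=['K']
commit D: parents=['K', 'K']
commit K: parents=['A']

Answer: A K B D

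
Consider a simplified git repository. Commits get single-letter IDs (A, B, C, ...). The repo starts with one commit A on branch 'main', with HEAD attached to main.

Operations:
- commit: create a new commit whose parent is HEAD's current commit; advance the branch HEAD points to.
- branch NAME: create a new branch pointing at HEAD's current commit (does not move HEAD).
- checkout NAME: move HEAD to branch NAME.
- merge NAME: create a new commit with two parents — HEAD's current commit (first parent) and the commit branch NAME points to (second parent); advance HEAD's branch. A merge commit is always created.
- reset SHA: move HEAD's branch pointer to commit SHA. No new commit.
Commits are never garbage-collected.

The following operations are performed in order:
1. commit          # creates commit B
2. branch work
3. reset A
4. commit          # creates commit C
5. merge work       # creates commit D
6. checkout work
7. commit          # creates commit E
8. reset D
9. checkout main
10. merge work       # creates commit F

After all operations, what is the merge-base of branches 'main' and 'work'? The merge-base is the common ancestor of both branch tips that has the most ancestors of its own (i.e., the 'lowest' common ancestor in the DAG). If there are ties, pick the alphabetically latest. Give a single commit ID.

Answer: D

Derivation:
After op 1 (commit): HEAD=main@B [main=B]
After op 2 (branch): HEAD=main@B [main=B work=B]
After op 3 (reset): HEAD=main@A [main=A work=B]
After op 4 (commit): HEAD=main@C [main=C work=B]
After op 5 (merge): HEAD=main@D [main=D work=B]
After op 6 (checkout): HEAD=work@B [main=D work=B]
After op 7 (commit): HEAD=work@E [main=D work=E]
After op 8 (reset): HEAD=work@D [main=D work=D]
After op 9 (checkout): HEAD=main@D [main=D work=D]
After op 10 (merge): HEAD=main@F [main=F work=D]
ancestors(main=F): ['A', 'B', 'C', 'D', 'F']
ancestors(work=D): ['A', 'B', 'C', 'D']
common: ['A', 'B', 'C', 'D']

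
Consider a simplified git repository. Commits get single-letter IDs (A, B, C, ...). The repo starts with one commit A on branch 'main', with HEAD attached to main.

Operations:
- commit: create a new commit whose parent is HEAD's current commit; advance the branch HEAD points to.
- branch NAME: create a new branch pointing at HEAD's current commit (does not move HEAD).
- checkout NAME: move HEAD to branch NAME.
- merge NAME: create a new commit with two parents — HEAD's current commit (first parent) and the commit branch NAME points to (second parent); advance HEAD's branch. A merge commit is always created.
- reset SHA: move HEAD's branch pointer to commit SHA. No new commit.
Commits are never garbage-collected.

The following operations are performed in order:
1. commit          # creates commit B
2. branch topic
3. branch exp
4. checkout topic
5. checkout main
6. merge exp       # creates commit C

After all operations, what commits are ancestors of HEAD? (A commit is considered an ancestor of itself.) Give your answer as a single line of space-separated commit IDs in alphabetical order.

After op 1 (commit): HEAD=main@B [main=B]
After op 2 (branch): HEAD=main@B [main=B topic=B]
After op 3 (branch): HEAD=main@B [exp=B main=B topic=B]
After op 4 (checkout): HEAD=topic@B [exp=B main=B topic=B]
After op 5 (checkout): HEAD=main@B [exp=B main=B topic=B]
After op 6 (merge): HEAD=main@C [exp=B main=C topic=B]

Answer: A B C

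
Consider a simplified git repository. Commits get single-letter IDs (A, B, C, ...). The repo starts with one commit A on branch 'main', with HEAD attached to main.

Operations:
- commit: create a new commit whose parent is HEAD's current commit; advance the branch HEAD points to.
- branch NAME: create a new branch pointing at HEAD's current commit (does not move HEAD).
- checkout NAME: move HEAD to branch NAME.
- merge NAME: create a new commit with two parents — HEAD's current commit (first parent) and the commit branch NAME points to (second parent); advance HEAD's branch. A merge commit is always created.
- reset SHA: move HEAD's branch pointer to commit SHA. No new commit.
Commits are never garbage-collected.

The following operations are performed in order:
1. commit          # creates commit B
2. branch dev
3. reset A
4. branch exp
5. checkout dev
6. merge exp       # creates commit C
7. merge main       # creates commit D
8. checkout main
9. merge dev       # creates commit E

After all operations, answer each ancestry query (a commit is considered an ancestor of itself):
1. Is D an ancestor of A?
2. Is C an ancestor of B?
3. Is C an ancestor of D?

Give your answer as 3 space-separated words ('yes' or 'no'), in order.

After op 1 (commit): HEAD=main@B [main=B]
After op 2 (branch): HEAD=main@B [dev=B main=B]
After op 3 (reset): HEAD=main@A [dev=B main=A]
After op 4 (branch): HEAD=main@A [dev=B exp=A main=A]
After op 5 (checkout): HEAD=dev@B [dev=B exp=A main=A]
After op 6 (merge): HEAD=dev@C [dev=C exp=A main=A]
After op 7 (merge): HEAD=dev@D [dev=D exp=A main=A]
After op 8 (checkout): HEAD=main@A [dev=D exp=A main=A]
After op 9 (merge): HEAD=main@E [dev=D exp=A main=E]
ancestors(A) = {A}; D in? no
ancestors(B) = {A,B}; C in? no
ancestors(D) = {A,B,C,D}; C in? yes

Answer: no no yes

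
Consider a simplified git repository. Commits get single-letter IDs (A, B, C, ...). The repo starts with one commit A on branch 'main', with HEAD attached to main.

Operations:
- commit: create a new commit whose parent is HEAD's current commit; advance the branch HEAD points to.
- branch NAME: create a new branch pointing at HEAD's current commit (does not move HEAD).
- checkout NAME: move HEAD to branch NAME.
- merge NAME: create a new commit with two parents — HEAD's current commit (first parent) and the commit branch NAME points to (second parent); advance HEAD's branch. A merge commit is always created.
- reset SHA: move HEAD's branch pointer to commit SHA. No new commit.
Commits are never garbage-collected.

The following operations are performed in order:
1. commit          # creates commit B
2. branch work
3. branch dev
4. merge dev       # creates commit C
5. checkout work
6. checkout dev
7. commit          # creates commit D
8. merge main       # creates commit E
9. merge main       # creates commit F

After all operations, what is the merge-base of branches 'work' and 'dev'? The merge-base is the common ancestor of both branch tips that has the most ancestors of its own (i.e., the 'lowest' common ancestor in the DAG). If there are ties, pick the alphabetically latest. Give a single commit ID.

After op 1 (commit): HEAD=main@B [main=B]
After op 2 (branch): HEAD=main@B [main=B work=B]
After op 3 (branch): HEAD=main@B [dev=B main=B work=B]
After op 4 (merge): HEAD=main@C [dev=B main=C work=B]
After op 5 (checkout): HEAD=work@B [dev=B main=C work=B]
After op 6 (checkout): HEAD=dev@B [dev=B main=C work=B]
After op 7 (commit): HEAD=dev@D [dev=D main=C work=B]
After op 8 (merge): HEAD=dev@E [dev=E main=C work=B]
After op 9 (merge): HEAD=dev@F [dev=F main=C work=B]
ancestors(work=B): ['A', 'B']
ancestors(dev=F): ['A', 'B', 'C', 'D', 'E', 'F']
common: ['A', 'B']

Answer: B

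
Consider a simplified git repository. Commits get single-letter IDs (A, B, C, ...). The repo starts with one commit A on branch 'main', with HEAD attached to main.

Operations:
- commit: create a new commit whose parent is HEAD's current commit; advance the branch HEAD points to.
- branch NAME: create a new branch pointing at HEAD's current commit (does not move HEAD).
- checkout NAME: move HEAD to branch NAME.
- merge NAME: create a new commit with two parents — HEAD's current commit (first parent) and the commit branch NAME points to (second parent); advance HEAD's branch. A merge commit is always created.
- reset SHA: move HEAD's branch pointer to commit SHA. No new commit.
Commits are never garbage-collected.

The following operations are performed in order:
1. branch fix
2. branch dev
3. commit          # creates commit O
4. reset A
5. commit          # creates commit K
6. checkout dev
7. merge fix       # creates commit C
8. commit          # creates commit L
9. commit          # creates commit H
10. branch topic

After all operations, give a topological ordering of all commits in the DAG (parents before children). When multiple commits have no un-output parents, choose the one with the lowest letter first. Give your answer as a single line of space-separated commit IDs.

After op 1 (branch): HEAD=main@A [fix=A main=A]
After op 2 (branch): HEAD=main@A [dev=A fix=A main=A]
After op 3 (commit): HEAD=main@O [dev=A fix=A main=O]
After op 4 (reset): HEAD=main@A [dev=A fix=A main=A]
After op 5 (commit): HEAD=main@K [dev=A fix=A main=K]
After op 6 (checkout): HEAD=dev@A [dev=A fix=A main=K]
After op 7 (merge): HEAD=dev@C [dev=C fix=A main=K]
After op 8 (commit): HEAD=dev@L [dev=L fix=A main=K]
After op 9 (commit): HEAD=dev@H [dev=H fix=A main=K]
After op 10 (branch): HEAD=dev@H [dev=H fix=A main=K topic=H]
commit A: parents=[]
commit C: parents=['A', 'A']
commit H: parents=['L']
commit K: parents=['A']
commit L: parents=['C']
commit O: parents=['A']

Answer: A C K L H O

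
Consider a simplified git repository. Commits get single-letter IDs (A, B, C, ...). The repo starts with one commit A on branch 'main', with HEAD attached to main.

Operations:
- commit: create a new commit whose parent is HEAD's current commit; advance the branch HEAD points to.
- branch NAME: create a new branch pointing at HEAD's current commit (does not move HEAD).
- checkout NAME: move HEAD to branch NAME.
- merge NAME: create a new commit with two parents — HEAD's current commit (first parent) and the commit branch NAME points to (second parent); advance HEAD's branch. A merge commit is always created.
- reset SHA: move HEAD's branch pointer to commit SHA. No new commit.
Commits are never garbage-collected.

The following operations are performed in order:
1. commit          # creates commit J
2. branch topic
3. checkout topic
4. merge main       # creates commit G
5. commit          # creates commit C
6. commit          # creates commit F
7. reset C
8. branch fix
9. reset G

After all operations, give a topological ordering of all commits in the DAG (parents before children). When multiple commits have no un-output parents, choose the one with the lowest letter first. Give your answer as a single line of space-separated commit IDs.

Answer: A J G C F

Derivation:
After op 1 (commit): HEAD=main@J [main=J]
After op 2 (branch): HEAD=main@J [main=J topic=J]
After op 3 (checkout): HEAD=topic@J [main=J topic=J]
After op 4 (merge): HEAD=topic@G [main=J topic=G]
After op 5 (commit): HEAD=topic@C [main=J topic=C]
After op 6 (commit): HEAD=topic@F [main=J topic=F]
After op 7 (reset): HEAD=topic@C [main=J topic=C]
After op 8 (branch): HEAD=topic@C [fix=C main=J topic=C]
After op 9 (reset): HEAD=topic@G [fix=C main=J topic=G]
commit A: parents=[]
commit C: parents=['G']
commit F: parents=['C']
commit G: parents=['J', 'J']
commit J: parents=['A']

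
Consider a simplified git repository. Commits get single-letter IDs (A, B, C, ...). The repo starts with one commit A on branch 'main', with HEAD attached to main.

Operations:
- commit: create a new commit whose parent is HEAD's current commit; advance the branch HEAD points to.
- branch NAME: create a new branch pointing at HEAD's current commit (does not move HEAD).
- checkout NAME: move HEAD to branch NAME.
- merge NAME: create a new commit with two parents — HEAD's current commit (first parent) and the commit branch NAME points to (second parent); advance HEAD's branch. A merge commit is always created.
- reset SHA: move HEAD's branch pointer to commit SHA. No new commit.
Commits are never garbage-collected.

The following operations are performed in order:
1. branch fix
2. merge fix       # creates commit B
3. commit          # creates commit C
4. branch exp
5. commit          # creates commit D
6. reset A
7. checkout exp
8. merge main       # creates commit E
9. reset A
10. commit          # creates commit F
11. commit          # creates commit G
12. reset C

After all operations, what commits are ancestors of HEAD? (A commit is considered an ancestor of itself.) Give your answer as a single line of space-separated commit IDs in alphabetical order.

Answer: A B C

Derivation:
After op 1 (branch): HEAD=main@A [fix=A main=A]
After op 2 (merge): HEAD=main@B [fix=A main=B]
After op 3 (commit): HEAD=main@C [fix=A main=C]
After op 4 (branch): HEAD=main@C [exp=C fix=A main=C]
After op 5 (commit): HEAD=main@D [exp=C fix=A main=D]
After op 6 (reset): HEAD=main@A [exp=C fix=A main=A]
After op 7 (checkout): HEAD=exp@C [exp=C fix=A main=A]
After op 8 (merge): HEAD=exp@E [exp=E fix=A main=A]
After op 9 (reset): HEAD=exp@A [exp=A fix=A main=A]
After op 10 (commit): HEAD=exp@F [exp=F fix=A main=A]
After op 11 (commit): HEAD=exp@G [exp=G fix=A main=A]
After op 12 (reset): HEAD=exp@C [exp=C fix=A main=A]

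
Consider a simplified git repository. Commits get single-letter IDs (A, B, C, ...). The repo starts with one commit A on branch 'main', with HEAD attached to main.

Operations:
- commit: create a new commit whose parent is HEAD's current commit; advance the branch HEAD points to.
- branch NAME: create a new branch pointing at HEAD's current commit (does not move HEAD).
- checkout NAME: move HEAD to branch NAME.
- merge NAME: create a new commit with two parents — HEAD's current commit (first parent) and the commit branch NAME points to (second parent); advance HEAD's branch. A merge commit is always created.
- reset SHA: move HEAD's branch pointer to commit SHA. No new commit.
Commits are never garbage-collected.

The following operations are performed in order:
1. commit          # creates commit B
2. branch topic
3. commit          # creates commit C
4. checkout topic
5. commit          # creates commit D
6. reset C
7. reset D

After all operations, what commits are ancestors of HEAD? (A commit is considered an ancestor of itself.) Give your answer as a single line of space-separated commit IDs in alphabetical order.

After op 1 (commit): HEAD=main@B [main=B]
After op 2 (branch): HEAD=main@B [main=B topic=B]
After op 3 (commit): HEAD=main@C [main=C topic=B]
After op 4 (checkout): HEAD=topic@B [main=C topic=B]
After op 5 (commit): HEAD=topic@D [main=C topic=D]
After op 6 (reset): HEAD=topic@C [main=C topic=C]
After op 7 (reset): HEAD=topic@D [main=C topic=D]

Answer: A B D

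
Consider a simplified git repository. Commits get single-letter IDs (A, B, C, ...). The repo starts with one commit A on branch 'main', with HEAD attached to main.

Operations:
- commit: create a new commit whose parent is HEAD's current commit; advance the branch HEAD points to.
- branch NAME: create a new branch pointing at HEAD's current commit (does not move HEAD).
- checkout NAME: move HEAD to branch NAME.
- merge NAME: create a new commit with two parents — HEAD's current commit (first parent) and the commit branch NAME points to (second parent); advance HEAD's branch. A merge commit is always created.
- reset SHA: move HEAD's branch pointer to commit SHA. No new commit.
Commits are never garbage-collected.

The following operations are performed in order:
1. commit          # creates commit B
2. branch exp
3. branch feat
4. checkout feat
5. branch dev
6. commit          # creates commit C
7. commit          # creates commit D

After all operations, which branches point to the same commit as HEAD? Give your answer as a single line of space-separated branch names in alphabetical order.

After op 1 (commit): HEAD=main@B [main=B]
After op 2 (branch): HEAD=main@B [exp=B main=B]
After op 3 (branch): HEAD=main@B [exp=B feat=B main=B]
After op 4 (checkout): HEAD=feat@B [exp=B feat=B main=B]
After op 5 (branch): HEAD=feat@B [dev=B exp=B feat=B main=B]
After op 6 (commit): HEAD=feat@C [dev=B exp=B feat=C main=B]
After op 7 (commit): HEAD=feat@D [dev=B exp=B feat=D main=B]

Answer: feat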